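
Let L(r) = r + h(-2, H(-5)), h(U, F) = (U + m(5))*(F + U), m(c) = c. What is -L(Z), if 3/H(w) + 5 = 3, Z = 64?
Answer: -107/2 ≈ -53.500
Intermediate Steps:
H(w) = -3/2 (H(w) = 3/(-5 + 3) = 3/(-2) = 3*(-1/2) = -3/2)
h(U, F) = (5 + U)*(F + U) (h(U, F) = (U + 5)*(F + U) = (5 + U)*(F + U))
L(r) = -21/2 + r (L(r) = r + ((-2)**2 + 5*(-3/2) + 5*(-2) - 3/2*(-2)) = r + (4 - 15/2 - 10 + 3) = r - 21/2 = -21/2 + r)
-L(Z) = -(-21/2 + 64) = -1*107/2 = -107/2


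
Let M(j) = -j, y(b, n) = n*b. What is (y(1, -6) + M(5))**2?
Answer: 121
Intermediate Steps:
y(b, n) = b*n
(y(1, -6) + M(5))**2 = (1*(-6) - 1*5)**2 = (-6 - 5)**2 = (-11)**2 = 121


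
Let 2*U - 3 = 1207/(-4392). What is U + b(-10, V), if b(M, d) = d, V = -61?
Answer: -523855/8784 ≈ -59.637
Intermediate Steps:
U = 11969/8784 (U = 3/2 + (1207/(-4392))/2 = 3/2 + (1207*(-1/4392))/2 = 3/2 + (½)*(-1207/4392) = 3/2 - 1207/8784 = 11969/8784 ≈ 1.3626)
U + b(-10, V) = 11969/8784 - 61 = -523855/8784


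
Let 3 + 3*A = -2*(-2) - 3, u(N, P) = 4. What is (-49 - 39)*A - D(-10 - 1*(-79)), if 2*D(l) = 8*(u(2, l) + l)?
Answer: -700/3 ≈ -233.33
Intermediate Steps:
A = -2/3 (A = -1 + (-2*(-2) - 3)/3 = -1 + (4 - 3)/3 = -1 + (1/3)*1 = -1 + 1/3 = -2/3 ≈ -0.66667)
D(l) = 16 + 4*l (D(l) = (8*(4 + l))/2 = (32 + 8*l)/2 = 16 + 4*l)
(-49 - 39)*A - D(-10 - 1*(-79)) = (-49 - 39)*(-2/3) - (16 + 4*(-10 - 1*(-79))) = -88*(-2/3) - (16 + 4*(-10 + 79)) = 176/3 - (16 + 4*69) = 176/3 - (16 + 276) = 176/3 - 1*292 = 176/3 - 292 = -700/3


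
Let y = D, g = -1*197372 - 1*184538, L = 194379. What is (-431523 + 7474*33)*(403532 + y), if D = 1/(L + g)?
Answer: -13990825209455571/187531 ≈ -7.4605e+10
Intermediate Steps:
g = -381910 (g = -197372 - 184538 = -381910)
D = -1/187531 (D = 1/(194379 - 381910) = 1/(-187531) = -1/187531 ≈ -5.3325e-6)
y = -1/187531 ≈ -5.3325e-6
(-431523 + 7474*33)*(403532 + y) = (-431523 + 7474*33)*(403532 - 1/187531) = (-431523 + 246642)*(75674759491/187531) = -184881*75674759491/187531 = -13990825209455571/187531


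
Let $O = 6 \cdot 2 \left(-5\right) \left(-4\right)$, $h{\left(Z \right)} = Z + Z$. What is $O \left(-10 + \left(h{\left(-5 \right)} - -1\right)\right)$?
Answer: $-4560$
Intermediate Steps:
$h{\left(Z \right)} = 2 Z$
$O = 240$ ($O = 6 \left(\left(-10\right) \left(-4\right)\right) = 6 \cdot 40 = 240$)
$O \left(-10 + \left(h{\left(-5 \right)} - -1\right)\right) = 240 \left(-10 + \left(2 \left(-5\right) - -1\right)\right) = 240 \left(-10 + \left(-10 + 1\right)\right) = 240 \left(-10 - 9\right) = 240 \left(-19\right) = -4560$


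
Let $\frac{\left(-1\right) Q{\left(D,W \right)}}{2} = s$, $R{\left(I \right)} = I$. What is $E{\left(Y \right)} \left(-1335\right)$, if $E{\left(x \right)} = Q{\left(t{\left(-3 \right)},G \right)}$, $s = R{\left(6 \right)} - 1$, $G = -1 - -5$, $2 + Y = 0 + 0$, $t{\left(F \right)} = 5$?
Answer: $13350$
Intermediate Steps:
$Y = -2$ ($Y = -2 + \left(0 + 0\right) = -2 + 0 = -2$)
$G = 4$ ($G = -1 + 5 = 4$)
$s = 5$ ($s = 6 - 1 = 5$)
$Q{\left(D,W \right)} = -10$ ($Q{\left(D,W \right)} = \left(-2\right) 5 = -10$)
$E{\left(x \right)} = -10$
$E{\left(Y \right)} \left(-1335\right) = \left(-10\right) \left(-1335\right) = 13350$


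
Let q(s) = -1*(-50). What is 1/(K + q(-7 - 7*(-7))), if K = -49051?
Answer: -1/49001 ≈ -2.0408e-5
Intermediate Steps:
q(s) = 50
1/(K + q(-7 - 7*(-7))) = 1/(-49051 + 50) = 1/(-49001) = -1/49001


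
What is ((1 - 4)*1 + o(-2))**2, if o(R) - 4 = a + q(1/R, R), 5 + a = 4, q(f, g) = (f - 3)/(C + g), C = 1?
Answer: 49/4 ≈ 12.250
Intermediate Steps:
q(f, g) = (-3 + f)/(1 + g) (q(f, g) = (f - 3)/(1 + g) = (-3 + f)/(1 + g))
a = -1 (a = -5 + 4 = -1)
o(R) = 3 + (-3 + 1/R)/(1 + R) (o(R) = 4 + (-1 + (-3 + 1/R)/(1 + R)) = 3 + (-3 + 1/R)/(1 + R))
((1 - 4)*1 + o(-2))**2 = ((1 - 4)*1 + (1 + 3*(-2)**2)/((-2)*(1 - 2)))**2 = (-3*1 - 1/2*(1 + 3*4)/(-1))**2 = (-3 - 1/2*(-1)*(1 + 12))**2 = (-3 - 1/2*(-1)*13)**2 = (-3 + 13/2)**2 = (7/2)**2 = 49/4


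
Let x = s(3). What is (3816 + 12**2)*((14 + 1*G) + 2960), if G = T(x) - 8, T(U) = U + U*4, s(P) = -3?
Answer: 11685960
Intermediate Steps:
x = -3
T(U) = 5*U (T(U) = U + 4*U = 5*U)
G = -23 (G = 5*(-3) - 8 = -15 - 8 = -23)
(3816 + 12**2)*((14 + 1*G) + 2960) = (3816 + 12**2)*((14 + 1*(-23)) + 2960) = (3816 + 144)*((14 - 23) + 2960) = 3960*(-9 + 2960) = 3960*2951 = 11685960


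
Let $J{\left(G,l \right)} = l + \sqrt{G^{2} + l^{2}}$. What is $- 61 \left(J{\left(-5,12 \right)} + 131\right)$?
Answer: $-9516$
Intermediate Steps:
$- 61 \left(J{\left(-5,12 \right)} + 131\right) = - 61 \left(\left(12 + \sqrt{\left(-5\right)^{2} + 12^{2}}\right) + 131\right) = - 61 \left(\left(12 + \sqrt{25 + 144}\right) + 131\right) = - 61 \left(\left(12 + \sqrt{169}\right) + 131\right) = - 61 \left(\left(12 + 13\right) + 131\right) = - 61 \left(25 + 131\right) = \left(-61\right) 156 = -9516$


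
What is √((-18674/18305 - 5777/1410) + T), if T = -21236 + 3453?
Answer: I*√18959534035903398/1032402 ≈ 133.37*I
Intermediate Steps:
T = -17783
√((-18674/18305 - 5777/1410) + T) = √((-18674/18305 - 5777/1410) - 17783) = √(-5283133/1032402 - 17783) = √(-18364487899/1032402) = I*√18959534035903398/1032402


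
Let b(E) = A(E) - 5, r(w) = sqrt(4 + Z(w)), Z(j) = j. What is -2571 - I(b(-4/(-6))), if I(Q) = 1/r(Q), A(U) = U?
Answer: -2571 + I*sqrt(3) ≈ -2571.0 + 1.732*I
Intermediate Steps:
r(w) = sqrt(4 + w)
b(E) = -5 + E (b(E) = E - 5 = -5 + E)
I(Q) = 1/sqrt(4 + Q) (I(Q) = 1/(sqrt(4 + Q)) = 1/sqrt(4 + Q))
-2571 - I(b(-4/(-6))) = -2571 - 1/sqrt(4 + (-5 - 4/(-6))) = -2571 - 1/sqrt(4 + (-5 - 4*(-1/6))) = -2571 - 1/sqrt(4 + (-5 + 2/3)) = -2571 - 1/sqrt(4 - 13/3) = -2571 - 1/sqrt(-1/3) = -2571 - (-1)*I*sqrt(3) = -2571 + I*sqrt(3)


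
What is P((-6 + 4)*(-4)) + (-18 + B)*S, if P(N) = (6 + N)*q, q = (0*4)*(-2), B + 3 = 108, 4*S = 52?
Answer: 1131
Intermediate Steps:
S = 13 (S = (1/4)*52 = 13)
B = 105 (B = -3 + 108 = 105)
q = 0 (q = 0*(-2) = 0)
P(N) = 0 (P(N) = (6 + N)*0 = 0)
P((-6 + 4)*(-4)) + (-18 + B)*S = 0 + (-18 + 105)*13 = 0 + 87*13 = 0 + 1131 = 1131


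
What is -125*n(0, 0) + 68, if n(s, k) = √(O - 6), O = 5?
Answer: 68 - 125*I ≈ 68.0 - 125.0*I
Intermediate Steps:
n(s, k) = I (n(s, k) = √(5 - 6) = √(-1) = I)
-125*n(0, 0) + 68 = -125*I + 68 = 68 - 125*I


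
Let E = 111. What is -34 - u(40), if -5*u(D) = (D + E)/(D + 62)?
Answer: -17189/510 ≈ -33.704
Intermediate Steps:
u(D) = -(111 + D)/(5*(62 + D)) (u(D) = -(D + 111)/(5*(D + 62)) = -(111 + D)/(5*(62 + D)))
-34 - u(40) = -34 - (-111 - 1*40)/(5*(62 + 40)) = -34 - (-111 - 40)/(5*102) = -34 - (-151)/(5*102) = -34 - 1*(-151/510) = -34 + 151/510 = -17189/510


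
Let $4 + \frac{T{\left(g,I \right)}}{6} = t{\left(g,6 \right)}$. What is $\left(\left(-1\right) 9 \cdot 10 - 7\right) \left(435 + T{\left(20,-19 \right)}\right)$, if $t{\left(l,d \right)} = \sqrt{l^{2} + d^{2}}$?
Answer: $-39867 - 1164 \sqrt{109} \approx -52020.0$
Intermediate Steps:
$t{\left(l,d \right)} = \sqrt{d^{2} + l^{2}}$
$T{\left(g,I \right)} = -24 + 6 \sqrt{36 + g^{2}}$ ($T{\left(g,I \right)} = -24 + 6 \sqrt{6^{2} + g^{2}} = -24 + 6 \sqrt{36 + g^{2}}$)
$\left(\left(-1\right) 9 \cdot 10 - 7\right) \left(435 + T{\left(20,-19 \right)}\right) = \left(\left(-1\right) 9 \cdot 10 - 7\right) \left(435 - \left(24 - 6 \sqrt{36 + 20^{2}}\right)\right) = \left(\left(-9\right) 10 - 7\right) \left(435 - \left(24 - 6 \sqrt{36 + 400}\right)\right) = \left(-90 - 7\right) \left(435 - \left(24 - 6 \sqrt{436}\right)\right) = - 97 \left(435 - \left(24 - 6 \cdot 2 \sqrt{109}\right)\right) = - 97 \left(435 - \left(24 - 12 \sqrt{109}\right)\right) = - 97 \left(411 + 12 \sqrt{109}\right) = -39867 - 1164 \sqrt{109}$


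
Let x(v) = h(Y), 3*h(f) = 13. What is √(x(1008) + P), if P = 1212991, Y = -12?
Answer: √10916958/3 ≈ 1101.4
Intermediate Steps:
h(f) = 13/3 (h(f) = (⅓)*13 = 13/3)
x(v) = 13/3
√(x(1008) + P) = √(13/3 + 1212991) = √(3638986/3) = √10916958/3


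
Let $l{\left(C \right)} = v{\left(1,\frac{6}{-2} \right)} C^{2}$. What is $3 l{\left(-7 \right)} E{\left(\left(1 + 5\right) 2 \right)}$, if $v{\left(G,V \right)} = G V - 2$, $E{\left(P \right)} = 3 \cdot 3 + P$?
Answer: $-15435$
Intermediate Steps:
$E{\left(P \right)} = 9 + P$
$v{\left(G,V \right)} = -2 + G V$
$l{\left(C \right)} = - 5 C^{2}$ ($l{\left(C \right)} = \left(-2 + 1 \frac{6}{-2}\right) C^{2} = \left(-2 + 1 \cdot 6 \left(- \frac{1}{2}\right)\right) C^{2} = \left(-2 + 1 \left(-3\right)\right) C^{2} = \left(-2 - 3\right) C^{2} = - 5 C^{2}$)
$3 l{\left(-7 \right)} E{\left(\left(1 + 5\right) 2 \right)} = 3 \left(- 5 \left(-7\right)^{2}\right) \left(9 + \left(1 + 5\right) 2\right) = 3 \left(\left(-5\right) 49\right) \left(9 + 6 \cdot 2\right) = 3 \left(-245\right) \left(9 + 12\right) = \left(-735\right) 21 = -15435$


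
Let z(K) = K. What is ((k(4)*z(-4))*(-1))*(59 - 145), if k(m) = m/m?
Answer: -344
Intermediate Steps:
k(m) = 1
((k(4)*z(-4))*(-1))*(59 - 145) = ((1*(-4))*(-1))*(59 - 145) = -4*(-1)*(-86) = 4*(-86) = -344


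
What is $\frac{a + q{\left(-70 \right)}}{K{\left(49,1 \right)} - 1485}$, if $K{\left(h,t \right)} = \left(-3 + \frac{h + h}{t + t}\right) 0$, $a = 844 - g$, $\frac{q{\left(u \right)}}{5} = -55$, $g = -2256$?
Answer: $- \frac{565}{297} \approx -1.9024$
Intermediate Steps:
$q{\left(u \right)} = -275$ ($q{\left(u \right)} = 5 \left(-55\right) = -275$)
$a = 3100$ ($a = 844 - -2256 = 844 + 2256 = 3100$)
$K{\left(h,t \right)} = 0$ ($K{\left(h,t \right)} = \left(-3 + \frac{2 h}{2 t}\right) 0 = \left(-3 + 2 h \frac{1}{2 t}\right) 0 = \left(-3 + \frac{h}{t}\right) 0 = 0$)
$\frac{a + q{\left(-70 \right)}}{K{\left(49,1 \right)} - 1485} = \frac{3100 - 275}{0 - 1485} = \frac{2825}{-1485} = 2825 \left(- \frac{1}{1485}\right) = - \frac{565}{297}$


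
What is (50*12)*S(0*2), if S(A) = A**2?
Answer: 0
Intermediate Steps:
(50*12)*S(0*2) = (50*12)*(0*2)**2 = 600*0**2 = 600*0 = 0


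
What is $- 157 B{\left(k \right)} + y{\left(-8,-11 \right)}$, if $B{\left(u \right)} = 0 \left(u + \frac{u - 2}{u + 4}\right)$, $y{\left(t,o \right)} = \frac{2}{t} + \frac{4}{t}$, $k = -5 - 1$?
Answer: $- \frac{3}{4} \approx -0.75$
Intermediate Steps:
$k = -6$
$y{\left(t,o \right)} = \frac{6}{t}$
$B{\left(u \right)} = 0$ ($B{\left(u \right)} = 0 \left(u + \frac{-2 + u}{4 + u}\right) = 0$)
$- 157 B{\left(k \right)} + y{\left(-8,-11 \right)} = \left(-157\right) 0 + \frac{6}{-8} = 0 + 6 \left(- \frac{1}{8}\right) = 0 - \frac{3}{4} = - \frac{3}{4}$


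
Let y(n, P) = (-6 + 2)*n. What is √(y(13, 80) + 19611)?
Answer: √19559 ≈ 139.85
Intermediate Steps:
y(n, P) = -4*n
√(y(13, 80) + 19611) = √(-4*13 + 19611) = √(-52 + 19611) = √19559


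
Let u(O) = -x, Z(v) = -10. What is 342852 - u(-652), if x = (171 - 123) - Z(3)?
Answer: 342910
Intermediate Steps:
x = 58 (x = (171 - 123) - 1*(-10) = 48 + 10 = 58)
u(O) = -58 (u(O) = -1*58 = -58)
342852 - u(-652) = 342852 - 1*(-58) = 342852 + 58 = 342910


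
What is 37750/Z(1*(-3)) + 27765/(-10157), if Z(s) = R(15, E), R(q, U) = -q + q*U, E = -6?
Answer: -11038345/30471 ≈ -362.26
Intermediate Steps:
R(q, U) = -q + U*q
Z(s) = -105 (Z(s) = 15*(-1 - 6) = 15*(-7) = -105)
37750/Z(1*(-3)) + 27765/(-10157) = 37750/(-105) + 27765/(-10157) = 37750*(-1/105) + 27765*(-1/10157) = -7550/21 - 27765/10157 = -11038345/30471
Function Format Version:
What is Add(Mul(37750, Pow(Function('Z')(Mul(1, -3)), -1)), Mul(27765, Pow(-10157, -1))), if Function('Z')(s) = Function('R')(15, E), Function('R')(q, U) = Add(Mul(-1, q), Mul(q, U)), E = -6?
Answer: Rational(-11038345, 30471) ≈ -362.26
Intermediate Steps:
Function('R')(q, U) = Add(Mul(-1, q), Mul(U, q))
Function('Z')(s) = -105 (Function('Z')(s) = Mul(15, Add(-1, -6)) = Mul(15, -7) = -105)
Add(Mul(37750, Pow(Function('Z')(Mul(1, -3)), -1)), Mul(27765, Pow(-10157, -1))) = Add(Mul(37750, Pow(-105, -1)), Mul(27765, Pow(-10157, -1))) = Add(Mul(37750, Rational(-1, 105)), Mul(27765, Rational(-1, 10157))) = Add(Rational(-7550, 21), Rational(-27765, 10157)) = Rational(-11038345, 30471)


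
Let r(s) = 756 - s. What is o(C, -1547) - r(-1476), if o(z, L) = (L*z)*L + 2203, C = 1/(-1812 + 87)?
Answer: -2443234/1725 ≈ -1416.4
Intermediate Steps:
C = -1/1725 (C = 1/(-1725) = -1/1725 ≈ -0.00057971)
o(z, L) = 2203 + z*L² (o(z, L) = z*L² + 2203 = 2203 + z*L²)
o(C, -1547) - r(-1476) = (2203 - 1/1725*(-1547)²) - (756 - 1*(-1476)) = (2203 - 1/1725*2393209) - (756 + 1476) = (2203 - 2393209/1725) - 1*2232 = 1406966/1725 - 2232 = -2443234/1725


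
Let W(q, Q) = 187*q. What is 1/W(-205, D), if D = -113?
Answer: -1/38335 ≈ -2.6086e-5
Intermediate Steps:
1/W(-205, D) = 1/(187*(-205)) = 1/(-38335) = -1/38335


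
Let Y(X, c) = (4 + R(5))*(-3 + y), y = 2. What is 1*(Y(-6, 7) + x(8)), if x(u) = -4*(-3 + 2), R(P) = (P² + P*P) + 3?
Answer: -53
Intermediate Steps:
R(P) = 3 + 2*P² (R(P) = (P² + P²) + 3 = 2*P² + 3 = 3 + 2*P²)
Y(X, c) = -57 (Y(X, c) = (4 + (3 + 2*5²))*(-3 + 2) = (4 + (3 + 2*25))*(-1) = (4 + (3 + 50))*(-1) = (4 + 53)*(-1) = 57*(-1) = -57)
x(u) = 4 (x(u) = -4*(-1) = 4)
1*(Y(-6, 7) + x(8)) = 1*(-57 + 4) = 1*(-53) = -53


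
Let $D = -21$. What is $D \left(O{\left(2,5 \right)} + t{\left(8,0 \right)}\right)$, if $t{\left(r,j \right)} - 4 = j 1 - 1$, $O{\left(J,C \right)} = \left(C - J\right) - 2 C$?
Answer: $84$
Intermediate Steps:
$O{\left(J,C \right)} = - C - J$
$t{\left(r,j \right)} = 3 + j$ ($t{\left(r,j \right)} = 4 + \left(j 1 - 1\right) = 4 + \left(j - 1\right) = 4 + \left(-1 + j\right) = 3 + j$)
$D \left(O{\left(2,5 \right)} + t{\left(8,0 \right)}\right) = - 21 \left(\left(\left(-1\right) 5 - 2\right) + \left(3 + 0\right)\right) = - 21 \left(\left(-5 - 2\right) + 3\right) = - 21 \left(-7 + 3\right) = \left(-21\right) \left(-4\right) = 84$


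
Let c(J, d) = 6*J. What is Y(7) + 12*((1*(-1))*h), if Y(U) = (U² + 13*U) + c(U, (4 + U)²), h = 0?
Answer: 182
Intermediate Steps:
Y(U) = U² + 19*U (Y(U) = (U² + 13*U) + 6*U = U² + 19*U)
Y(7) + 12*((1*(-1))*h) = 7*(19 + 7) + 12*((1*(-1))*0) = 7*26 + 12*(-1*0) = 182 + 12*0 = 182 + 0 = 182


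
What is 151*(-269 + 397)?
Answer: 19328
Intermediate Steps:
151*(-269 + 397) = 151*128 = 19328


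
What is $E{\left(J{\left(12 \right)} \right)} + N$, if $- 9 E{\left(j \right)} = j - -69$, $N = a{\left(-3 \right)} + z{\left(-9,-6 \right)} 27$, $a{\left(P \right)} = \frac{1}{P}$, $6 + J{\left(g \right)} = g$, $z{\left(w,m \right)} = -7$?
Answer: $- \frac{593}{3} \approx -197.67$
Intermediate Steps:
$J{\left(g \right)} = -6 + g$
$N = - \frac{568}{3}$ ($N = \frac{1}{-3} - 189 = - \frac{1}{3} - 189 = - \frac{568}{3} \approx -189.33$)
$E{\left(j \right)} = - \frac{23}{3} - \frac{j}{9}$ ($E{\left(j \right)} = - \frac{j - -69}{9} = - \frac{j + 69}{9} = - \frac{69 + j}{9} = - \frac{23}{3} - \frac{j}{9}$)
$E{\left(J{\left(12 \right)} \right)} + N = \left(- \frac{23}{3} - \frac{-6 + 12}{9}\right) - \frac{568}{3} = \left(- \frac{23}{3} - \frac{2}{3}\right) - \frac{568}{3} = - \frac{25}{3} - \frac{568}{3} = - \frac{593}{3}$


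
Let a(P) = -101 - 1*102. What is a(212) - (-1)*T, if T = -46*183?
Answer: -8621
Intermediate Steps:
a(P) = -203 (a(P) = -101 - 102 = -203)
T = -8418
a(212) - (-1)*T = -203 - (-1)*(-8418) = -203 - 1*8418 = -203 - 8418 = -8621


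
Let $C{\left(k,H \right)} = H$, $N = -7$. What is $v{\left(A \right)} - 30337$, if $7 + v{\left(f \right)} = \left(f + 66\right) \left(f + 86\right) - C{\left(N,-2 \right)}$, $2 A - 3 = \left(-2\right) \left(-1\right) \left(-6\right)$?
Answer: $- \frac{101319}{4} \approx -25330.0$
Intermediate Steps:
$A = - \frac{9}{2}$ ($A = \frac{3}{2} + \frac{\left(-2\right) \left(-1\right) \left(-6\right)}{2} = \frac{3}{2} + \frac{2 \left(-6\right)}{2} = \frac{3}{2} + \frac{1}{2} \left(-12\right) = \frac{3}{2} - 6 = - \frac{9}{2} \approx -4.5$)
$v{\left(f \right)} = -5 + \left(66 + f\right) \left(86 + f\right)$ ($v{\left(f \right)} = -7 + \left(\left(f + 66\right) \left(f + 86\right) - -2\right) = -7 + \left(\left(66 + f\right) \left(86 + f\right) + 2\right) = -7 + \left(2 + \left(66 + f\right) \left(86 + f\right)\right) = -5 + \left(66 + f\right) \left(86 + f\right)$)
$v{\left(A \right)} - 30337 = \left(5671 + \left(- \frac{9}{2}\right)^{2} + 152 \left(- \frac{9}{2}\right)\right) - 30337 = \left(5671 + \frac{81}{4} - 684\right) - 30337 = \frac{20029}{4} - 30337 = - \frac{101319}{4}$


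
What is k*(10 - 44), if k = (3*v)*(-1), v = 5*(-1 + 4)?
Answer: 1530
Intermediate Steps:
v = 15 (v = 5*3 = 15)
k = -45 (k = (3*15)*(-1) = 45*(-1) = -45)
k*(10 - 44) = -45*(10 - 44) = -45*(-34) = 1530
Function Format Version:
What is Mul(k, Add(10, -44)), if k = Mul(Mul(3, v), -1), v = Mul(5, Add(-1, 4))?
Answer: 1530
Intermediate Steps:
v = 15 (v = Mul(5, 3) = 15)
k = -45 (k = Mul(Mul(3, 15), -1) = Mul(45, -1) = -45)
Mul(k, Add(10, -44)) = Mul(-45, Add(10, -44)) = Mul(-45, -34) = 1530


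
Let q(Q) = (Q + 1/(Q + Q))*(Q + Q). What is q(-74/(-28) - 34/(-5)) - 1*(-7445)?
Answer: 18679621/2450 ≈ 7624.3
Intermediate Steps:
q(Q) = 2*Q*(Q + 1/(2*Q)) (q(Q) = (Q + 1/(2*Q))*(2*Q) = 2*Q*(Q + 1/(2*Q)))
q(-74/(-28) - 34/(-5)) - 1*(-7445) = (1 + 2*(-74/(-28) - 34/(-5))²) - 1*(-7445) = (1 + 2*(-74*(-1/28) - 34*(-⅕))²) + 7445 = (1 + 2*(37/14 + 34/5)²) + 7445 = (1 + 2*(661/70)²) + 7445 = (1 + 2*(436921/4900)) + 7445 = (1 + 436921/2450) + 7445 = 439371/2450 + 7445 = 18679621/2450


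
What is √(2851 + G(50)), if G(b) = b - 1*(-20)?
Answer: √2921 ≈ 54.046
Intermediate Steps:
G(b) = 20 + b (G(b) = b + 20 = 20 + b)
√(2851 + G(50)) = √(2851 + (20 + 50)) = √(2851 + 70) = √2921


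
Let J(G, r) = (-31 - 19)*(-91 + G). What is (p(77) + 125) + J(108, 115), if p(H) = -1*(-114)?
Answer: -611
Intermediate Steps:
J(G, r) = 4550 - 50*G (J(G, r) = -50*(-91 + G) = 4550 - 50*G)
p(H) = 114
(p(77) + 125) + J(108, 115) = (114 + 125) + (4550 - 50*108) = 239 + (4550 - 5400) = 239 - 850 = -611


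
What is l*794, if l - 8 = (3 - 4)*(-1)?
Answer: 7146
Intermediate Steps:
l = 9 (l = 8 + (3 - 4)*(-1) = 8 - 1*(-1) = 8 + 1 = 9)
l*794 = 9*794 = 7146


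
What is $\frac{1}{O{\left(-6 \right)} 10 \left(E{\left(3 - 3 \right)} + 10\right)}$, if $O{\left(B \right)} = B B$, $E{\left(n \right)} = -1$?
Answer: $\frac{1}{3240} \approx 0.00030864$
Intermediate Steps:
$O{\left(B \right)} = B^{2}$
$\frac{1}{O{\left(-6 \right)} 10 \left(E{\left(3 - 3 \right)} + 10\right)} = \frac{1}{\left(-6\right)^{2} \cdot 10 \left(-1 + 10\right)} = \frac{1}{36 \cdot 10 \cdot 9} = \frac{1}{36 \cdot 90} = \frac{1}{3240}$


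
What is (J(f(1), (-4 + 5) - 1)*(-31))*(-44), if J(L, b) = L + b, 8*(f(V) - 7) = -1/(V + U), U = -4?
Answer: 57629/6 ≈ 9604.8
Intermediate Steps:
f(V) = 7 - 1/(8*(-4 + V)) (f(V) = 7 + (-1/(V - 4))/8 = 7 + (-1/(-4 + V))/8 = 7 - 1/(8*(-4 + V)))
(J(f(1), (-4 + 5) - 1)*(-31))*(-44) = (((-225 + 56*1)/(8*(-4 + 1)) + ((-4 + 5) - 1))*(-31))*(-44) = (((1/8)*(-225 + 56)/(-3) + (1 - 1))*(-31))*(-44) = (((1/8)*(-1/3)*(-169) + 0)*(-31))*(-44) = ((169/24 + 0)*(-31))*(-44) = ((169/24)*(-31))*(-44) = -5239/24*(-44) = 57629/6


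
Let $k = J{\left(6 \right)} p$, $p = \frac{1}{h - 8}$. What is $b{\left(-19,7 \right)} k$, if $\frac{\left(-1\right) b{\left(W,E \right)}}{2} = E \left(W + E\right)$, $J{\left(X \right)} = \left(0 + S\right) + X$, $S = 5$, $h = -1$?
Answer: $- \frac{616}{3} \approx -205.33$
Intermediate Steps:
$J{\left(X \right)} = 5 + X$ ($J{\left(X \right)} = \left(0 + 5\right) + X = 5 + X$)
$p = - \frac{1}{9}$ ($p = \frac{1}{-1 - 8} = \frac{1}{-9} = - \frac{1}{9} \approx -0.11111$)
$b{\left(W,E \right)} = - 2 E \left(E + W\right)$ ($b{\left(W,E \right)} = - 2 E \left(W + E\right) = - 2 E \left(E + W\right)$)
$k = - \frac{11}{9}$ ($k = \left(5 + 6\right) \left(- \frac{1}{9}\right) = 11 \left(- \frac{1}{9}\right) = - \frac{11}{9} \approx -1.2222$)
$b{\left(-19,7 \right)} k = \left(-2\right) 7 \left(7 - 19\right) \left(- \frac{11}{9}\right) = \left(-2\right) 7 \left(-12\right) \left(- \frac{11}{9}\right) = 168 \left(- \frac{11}{9}\right) = - \frac{616}{3}$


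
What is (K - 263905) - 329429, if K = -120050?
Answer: -713384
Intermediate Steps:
(K - 263905) - 329429 = (-120050 - 263905) - 329429 = -383955 - 329429 = -713384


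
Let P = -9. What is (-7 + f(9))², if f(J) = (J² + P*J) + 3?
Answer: 16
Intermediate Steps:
f(J) = 3 + J² - 9*J (f(J) = (J² - 9*J) + 3 = 3 + J² - 9*J)
(-7 + f(9))² = (-7 + (3 + 9² - 9*9))² = (-7 + (3 + 81 - 81))² = (-7 + 3)² = (-4)² = 16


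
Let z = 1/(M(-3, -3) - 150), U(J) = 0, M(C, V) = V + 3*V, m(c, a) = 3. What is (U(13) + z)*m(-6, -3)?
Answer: -1/54 ≈ -0.018519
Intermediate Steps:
M(C, V) = 4*V
z = -1/162 (z = 1/(4*(-3) - 150) = 1/(-12 - 150) = 1/(-162) = -1/162 ≈ -0.0061728)
(U(13) + z)*m(-6, -3) = (0 - 1/162)*3 = -1/162*3 = -1/54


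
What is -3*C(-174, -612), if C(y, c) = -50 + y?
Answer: 672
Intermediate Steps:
-3*C(-174, -612) = -3*(-50 - 174) = -3*(-224) = 672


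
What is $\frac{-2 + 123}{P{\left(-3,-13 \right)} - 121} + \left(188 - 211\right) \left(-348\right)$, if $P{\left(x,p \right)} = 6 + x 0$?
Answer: $\frac{920339}{115} \approx 8002.9$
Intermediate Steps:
$P{\left(x,p \right)} = 6$ ($P{\left(x,p \right)} = 6 + 0 = 6$)
$\frac{-2 + 123}{P{\left(-3,-13 \right)} - 121} + \left(188 - 211\right) \left(-348\right) = \frac{-2 + 123}{6 - 121} + \left(188 - 211\right) \left(-348\right) = \frac{121}{-115} - -8004 = 121 \left(- \frac{1}{115}\right) + 8004 = - \frac{121}{115} + 8004 = \frac{920339}{115}$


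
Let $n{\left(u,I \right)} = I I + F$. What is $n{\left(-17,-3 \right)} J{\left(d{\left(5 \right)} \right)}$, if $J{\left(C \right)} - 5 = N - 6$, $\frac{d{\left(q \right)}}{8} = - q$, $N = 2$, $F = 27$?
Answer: $36$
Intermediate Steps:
$n{\left(u,I \right)} = 27 + I^{2}$ ($n{\left(u,I \right)} = I I + 27 = I^{2} + 27 = 27 + I^{2}$)
$d{\left(q \right)} = - 8 q$ ($d{\left(q \right)} = 8 \left(- q\right) = - 8 q$)
$J{\left(C \right)} = 1$ ($J{\left(C \right)} = 5 + \left(2 - 6\right) = 5 - 4 = 1$)
$n{\left(-17,-3 \right)} J{\left(d{\left(5 \right)} \right)} = \left(27 + \left(-3\right)^{2}\right) 1 = \left(27 + 9\right) 1 = 36 \cdot 1 = 36$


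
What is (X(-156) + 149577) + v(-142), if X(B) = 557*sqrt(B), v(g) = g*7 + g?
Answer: 148441 + 1114*I*sqrt(39) ≈ 1.4844e+5 + 6956.9*I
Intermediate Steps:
v(g) = 8*g (v(g) = 7*g + g = 8*g)
(X(-156) + 149577) + v(-142) = (557*sqrt(-156) + 149577) + 8*(-142) = (557*(2*I*sqrt(39)) + 149577) - 1136 = (1114*I*sqrt(39) + 149577) - 1136 = (149577 + 1114*I*sqrt(39)) - 1136 = 148441 + 1114*I*sqrt(39)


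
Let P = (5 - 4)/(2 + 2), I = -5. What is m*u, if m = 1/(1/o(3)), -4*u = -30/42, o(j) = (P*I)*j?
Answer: -75/112 ≈ -0.66964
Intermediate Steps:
P = ¼ (P = 1/4 = 1*(¼) = ¼ ≈ 0.25000)
o(j) = -5*j/4 (o(j) = ((¼)*(-5))*j = -5*j/4)
u = 5/28 (u = -(-15)/(2*42) = -¼*(-5/7) = 5/28 ≈ 0.17857)
m = -15/4 (m = 1/(1/(-5/4*3)) = 1/(1/(-15/4)) = 1/(-4/15) = -15/4 ≈ -3.7500)
m*u = -15/4*5/28 = -75/112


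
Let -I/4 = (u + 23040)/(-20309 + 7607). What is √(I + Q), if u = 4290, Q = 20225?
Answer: √90680731765/2117 ≈ 142.24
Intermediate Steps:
I = 18220/2117 (I = -4*(4290 + 23040)/(-20309 + 7607) = -109320/(-12702) = -109320*(-1)/12702 = -4*(-4555/2117) = 18220/2117 ≈ 8.6065)
√(I + Q) = √(18220/2117 + 20225) = √(42834545/2117) = √90680731765/2117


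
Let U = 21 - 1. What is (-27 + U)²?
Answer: 49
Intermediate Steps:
U = 20
(-27 + U)² = (-27 + 20)² = (-7)² = 49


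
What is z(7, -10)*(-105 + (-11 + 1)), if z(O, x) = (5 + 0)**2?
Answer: -2875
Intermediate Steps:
z(O, x) = 25 (z(O, x) = 5**2 = 25)
z(7, -10)*(-105 + (-11 + 1)) = 25*(-105 + (-11 + 1)) = 25*(-105 - 10) = 25*(-115) = -2875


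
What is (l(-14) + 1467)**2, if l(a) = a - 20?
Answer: 2053489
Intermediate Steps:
l(a) = -20 + a
(l(-14) + 1467)**2 = ((-20 - 14) + 1467)**2 = (-34 + 1467)**2 = 1433**2 = 2053489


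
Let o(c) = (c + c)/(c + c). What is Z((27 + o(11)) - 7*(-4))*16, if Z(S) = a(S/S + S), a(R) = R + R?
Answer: 1824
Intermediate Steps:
o(c) = 1 (o(c) = (2*c)/((2*c)) = (2*c)*(1/(2*c)) = 1)
a(R) = 2*R
Z(S) = 2 + 2*S (Z(S) = 2*(S/S + S) = 2*(1 + S) = 2 + 2*S)
Z((27 + o(11)) - 7*(-4))*16 = (2 + 2*((27 + 1) - 7*(-4)))*16 = (2 + 2*(28 + 28))*16 = (2 + 2*56)*16 = (2 + 112)*16 = 114*16 = 1824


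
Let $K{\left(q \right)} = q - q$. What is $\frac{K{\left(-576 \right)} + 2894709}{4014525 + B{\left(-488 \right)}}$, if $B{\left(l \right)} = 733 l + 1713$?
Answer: $\frac{2894709}{3658534} \approx 0.79122$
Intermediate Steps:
$K{\left(q \right)} = 0$
$B{\left(l \right)} = 1713 + 733 l$
$\frac{K{\left(-576 \right)} + 2894709}{4014525 + B{\left(-488 \right)}} = \frac{0 + 2894709}{4014525 + \left(1713 + 733 \left(-488\right)\right)} = \frac{2894709}{4014525 + \left(1713 - 357704\right)} = \frac{2894709}{4014525 - 355991} = \frac{2894709}{3658534}$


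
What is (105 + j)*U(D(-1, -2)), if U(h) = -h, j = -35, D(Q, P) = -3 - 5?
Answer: 560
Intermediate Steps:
D(Q, P) = -8
(105 + j)*U(D(-1, -2)) = (105 - 35)*(-1*(-8)) = 70*8 = 560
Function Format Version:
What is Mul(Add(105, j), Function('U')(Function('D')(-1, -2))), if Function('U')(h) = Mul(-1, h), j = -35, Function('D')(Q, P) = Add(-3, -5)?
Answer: 560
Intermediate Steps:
Function('D')(Q, P) = -8
Mul(Add(105, j), Function('U')(Function('D')(-1, -2))) = Mul(Add(105, -35), Mul(-1, -8)) = Mul(70, 8) = 560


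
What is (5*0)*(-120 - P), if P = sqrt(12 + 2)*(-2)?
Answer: 0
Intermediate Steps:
P = -2*sqrt(14) (P = sqrt(14)*(-2) = -2*sqrt(14) ≈ -7.4833)
(5*0)*(-120 - P) = (5*0)*(-120 - (-2)*sqrt(14)) = 0*(-120 + 2*sqrt(14)) = 0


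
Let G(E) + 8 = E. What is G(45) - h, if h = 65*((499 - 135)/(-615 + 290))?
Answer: 549/5 ≈ 109.80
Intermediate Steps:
G(E) = -8 + E
h = -364/5 (h = 65*(364/(-325)) = 65*(364*(-1/325)) = 65*(-28/25) = -364/5 ≈ -72.800)
G(45) - h = (-8 + 45) - 1*(-364/5) = 37 + 364/5 = 549/5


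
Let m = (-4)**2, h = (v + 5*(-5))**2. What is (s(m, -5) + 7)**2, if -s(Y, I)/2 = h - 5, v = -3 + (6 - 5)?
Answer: 2076481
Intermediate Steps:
v = -2 (v = -3 + 1 = -2)
h = 729 (h = (-2 + 5*(-5))**2 = (-2 - 25)**2 = (-27)**2 = 729)
m = 16
s(Y, I) = -1448 (s(Y, I) = -2*(729 - 5) = -2*724 = -1448)
(s(m, -5) + 7)**2 = (-1448 + 7)**2 = (-1441)**2 = 2076481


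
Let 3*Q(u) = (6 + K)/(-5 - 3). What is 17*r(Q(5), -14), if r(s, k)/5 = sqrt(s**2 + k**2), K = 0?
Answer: 85*sqrt(3137)/4 ≈ 1190.2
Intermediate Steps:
Q(u) = -1/4 (Q(u) = ((6 + 0)/(-5 - 3))/3 = (6/(-8))/3 = (6*(-1/8))/3 = (1/3)*(-3/4) = -1/4)
r(s, k) = 5*sqrt(k**2 + s**2) (r(s, k) = 5*sqrt(s**2 + k**2) = 5*sqrt(k**2 + s**2))
17*r(Q(5), -14) = 17*(5*sqrt((-14)**2 + (-1/4)**2)) = 17*(5*sqrt(196 + 1/16)) = 17*(5*sqrt(3137/16)) = 17*(5*(sqrt(3137)/4)) = 17*(5*sqrt(3137)/4) = 85*sqrt(3137)/4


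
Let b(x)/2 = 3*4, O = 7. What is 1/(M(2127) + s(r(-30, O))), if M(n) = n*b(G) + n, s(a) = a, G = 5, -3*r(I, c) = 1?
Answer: 3/159524 ≈ 1.8806e-5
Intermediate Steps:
r(I, c) = -⅓ (r(I, c) = -⅓*1 = -⅓)
b(x) = 24 (b(x) = 2*(3*4) = 2*12 = 24)
M(n) = 25*n (M(n) = n*24 + n = 24*n + n = 25*n)
1/(M(2127) + s(r(-30, O))) = 1/(25*2127 - ⅓) = 1/(53175 - ⅓) = 1/(159524/3) = 3/159524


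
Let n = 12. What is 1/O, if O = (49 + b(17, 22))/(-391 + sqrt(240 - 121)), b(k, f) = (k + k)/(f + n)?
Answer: -391/50 + sqrt(119)/50 ≈ -7.6018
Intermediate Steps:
b(k, f) = 2*k/(12 + f) (b(k, f) = (k + k)/(f + 12) = (2*k)/(12 + f) = 2*k/(12 + f))
O = 50/(-391 + sqrt(119)) (O = (49 + 2*17/(12 + 22))/(-391 + sqrt(240 - 121)) = (49 + 2*17/34)/(-391 + sqrt(119)) = (49 + 2*17*(1/34))/(-391 + sqrt(119)) = (49 + 1)/(-391 + sqrt(119)) = 50/(-391 + sqrt(119)) ≈ -0.13155)
1/O = 1/(-575/4493 - 25*sqrt(119)/76381)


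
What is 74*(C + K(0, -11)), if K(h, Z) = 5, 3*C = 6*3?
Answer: 814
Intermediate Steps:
C = 6 (C = (6*3)/3 = (⅓)*18 = 6)
74*(C + K(0, -11)) = 74*(6 + 5) = 74*11 = 814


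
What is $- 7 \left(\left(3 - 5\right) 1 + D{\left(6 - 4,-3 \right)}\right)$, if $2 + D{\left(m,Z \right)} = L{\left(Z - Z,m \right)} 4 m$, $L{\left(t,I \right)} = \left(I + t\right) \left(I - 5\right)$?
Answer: $364$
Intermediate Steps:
$L{\left(t,I \right)} = \left(-5 + I\right) \left(I + t\right)$ ($L{\left(t,I \right)} = \left(I + t\right) \left(-5 + I\right) = \left(-5 + I\right) \left(I + t\right)$)
$D{\left(m,Z \right)} = -2 + m \left(- 20 m + 4 m^{2}\right)$ ($D{\left(m,Z \right)} = -2 + \left(m^{2} - 5 m - 5 \left(Z - Z\right) + m \left(Z - Z\right)\right) 4 m = -2 + \left(m^{2} - 5 m - 0 + m 0\right) 4 m = -2 + \left(m^{2} - 5 m + 0 + 0\right) 4 m = -2 + \left(m^{2} - 5 m\right) 4 m = -2 + \left(- 20 m + 4 m^{2}\right) m = -2 + m \left(- 20 m + 4 m^{2}\right)$)
$- 7 \left(\left(3 - 5\right) 1 + D{\left(6 - 4,-3 \right)}\right) = - 7 \left(\left(3 - 5\right) 1 + \left(-2 + 4 \left(6 - 4\right)^{2} \left(-5 + \left(6 - 4\right)\right)\right)\right) = - 7 \left(\left(-2\right) 1 + \left(-2 + 4 \cdot 2^{2} \left(-5 + 2\right)\right)\right) = - 7 \left(-2 + \left(-2 + 4 \cdot 4 \left(-3\right)\right)\right) = - 7 \left(-2 - 50\right) = \left(-7\right) \left(-52\right) = 364$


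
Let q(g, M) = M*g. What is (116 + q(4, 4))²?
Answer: 17424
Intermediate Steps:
(116 + q(4, 4))² = (116 + 4*4)² = (116 + 16)² = 132² = 17424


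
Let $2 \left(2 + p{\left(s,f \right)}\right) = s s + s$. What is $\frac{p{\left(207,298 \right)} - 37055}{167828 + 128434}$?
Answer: $- \frac{15529}{296262} \approx -0.052416$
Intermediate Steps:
$p{\left(s,f \right)} = -2 + \frac{s}{2} + \frac{s^{2}}{2}$ ($p{\left(s,f \right)} = -2 + \frac{s s + s}{2} = -2 + \frac{s^{2} + s}{2} = -2 + \frac{s + s^{2}}{2} = -2 + \left(\frac{s}{2} + \frac{s^{2}}{2}\right) = -2 + \frac{s}{2} + \frac{s^{2}}{2}$)
$\frac{p{\left(207,298 \right)} - 37055}{167828 + 128434} = \frac{\left(-2 + \frac{1}{2} \cdot 207 + \frac{207^{2}}{2}\right) - 37055}{167828 + 128434} = \frac{\left(-2 + \frac{207}{2} + \frac{1}{2} \cdot 42849\right) - 37055}{296262} = \left(\left(-2 + \frac{207}{2} + \frac{42849}{2}\right) - 37055\right) \frac{1}{296262} = \left(21526 - 37055\right) \frac{1}{296262} = \left(-15529\right) \frac{1}{296262} = - \frac{15529}{296262}$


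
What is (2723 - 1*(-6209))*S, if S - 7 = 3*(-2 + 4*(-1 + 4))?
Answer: 330484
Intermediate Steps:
S = 37 (S = 7 + 3*(-2 + 4*(-1 + 4)) = 7 + 3*(-2 + 4*3) = 7 + 3*(-2 + 12) = 7 + 3*10 = 7 + 30 = 37)
(2723 - 1*(-6209))*S = (2723 - 1*(-6209))*37 = (2723 + 6209)*37 = 8932*37 = 330484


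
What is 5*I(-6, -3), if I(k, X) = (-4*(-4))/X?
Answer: -80/3 ≈ -26.667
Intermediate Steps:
I(k, X) = 16/X
5*I(-6, -3) = 5*(16/(-3)) = 5*(16*(-1/3)) = 5*(-16/3) = -80/3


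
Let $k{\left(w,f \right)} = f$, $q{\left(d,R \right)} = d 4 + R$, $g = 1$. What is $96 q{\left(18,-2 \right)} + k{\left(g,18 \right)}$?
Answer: $6738$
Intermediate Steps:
$q{\left(d,R \right)} = R + 4 d$ ($q{\left(d,R \right)} = 4 d + R = R + 4 d$)
$96 q{\left(18,-2 \right)} + k{\left(g,18 \right)} = 96 \left(-2 + 4 \cdot 18\right) + 18 = 96 \left(-2 + 72\right) + 18 = 96 \cdot 70 + 18 = 6720 + 18 = 6738$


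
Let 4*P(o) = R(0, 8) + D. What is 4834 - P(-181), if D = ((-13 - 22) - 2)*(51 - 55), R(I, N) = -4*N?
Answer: 4805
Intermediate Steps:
D = 148 (D = (-35 - 2)*(-4) = -37*(-4) = 148)
P(o) = 29 (P(o) = (-4*8 + 148)/4 = (-32 + 148)/4 = (1/4)*116 = 29)
4834 - P(-181) = 4834 - 1*29 = 4834 - 29 = 4805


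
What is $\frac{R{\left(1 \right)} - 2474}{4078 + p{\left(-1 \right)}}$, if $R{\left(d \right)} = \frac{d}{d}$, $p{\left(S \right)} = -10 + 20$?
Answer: $- \frac{2473}{4088} \approx -0.60494$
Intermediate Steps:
$p{\left(S \right)} = 10$
$R{\left(d \right)} = 1$
$\frac{R{\left(1 \right)} - 2474}{4078 + p{\left(-1 \right)}} = \frac{1 - 2474}{4078 + 10} = - \frac{2473}{4088}$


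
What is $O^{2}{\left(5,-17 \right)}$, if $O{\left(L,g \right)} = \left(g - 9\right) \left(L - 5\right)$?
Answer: $0$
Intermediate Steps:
$O{\left(L,g \right)} = \left(-9 + g\right) \left(-5 + L\right)$
$O^{2}{\left(5,-17 \right)} = \left(45 - 45 - -85 + 5 \left(-17\right)\right)^{2} = \left(45 - 45 + 85 - 85\right)^{2} = 0^{2} = 0$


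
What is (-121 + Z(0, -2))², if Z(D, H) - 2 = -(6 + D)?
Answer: 15625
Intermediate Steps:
Z(D, H) = -4 - D (Z(D, H) = 2 - (6 + D) = 2 + (-6 - D) = -4 - D)
(-121 + Z(0, -2))² = (-121 + (-4 - 1*0))² = (-121 + (-4 + 0))² = (-121 - 4)² = (-125)² = 15625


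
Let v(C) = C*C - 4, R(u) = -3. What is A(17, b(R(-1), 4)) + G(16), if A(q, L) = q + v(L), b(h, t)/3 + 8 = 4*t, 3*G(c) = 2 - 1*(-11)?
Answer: 1780/3 ≈ 593.33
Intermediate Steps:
G(c) = 13/3 (G(c) = (2 - 1*(-11))/3 = (2 + 11)/3 = (1/3)*13 = 13/3)
b(h, t) = -24 + 12*t (b(h, t) = -24 + 3*(4*t) = -24 + 12*t)
v(C) = -4 + C**2 (v(C) = C**2 - 4 = -4 + C**2)
A(q, L) = -4 + q + L**2 (A(q, L) = q + (-4 + L**2) = -4 + q + L**2)
A(17, b(R(-1), 4)) + G(16) = (-4 + 17 + (-24 + 12*4)**2) + 13/3 = (-4 + 17 + (-24 + 48)**2) + 13/3 = (-4 + 17 + 24**2) + 13/3 = (-4 + 17 + 576) + 13/3 = 589 + 13/3 = 1780/3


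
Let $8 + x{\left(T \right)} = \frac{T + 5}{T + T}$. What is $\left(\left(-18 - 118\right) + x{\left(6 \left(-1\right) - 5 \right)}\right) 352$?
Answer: $-50592$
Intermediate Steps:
$x{\left(T \right)} = -8 + \frac{5 + T}{2 T}$ ($x{\left(T \right)} = -8 + \frac{T + 5}{T + T} = -8 + \frac{5 + T}{2 T}$)
$\left(\left(-18 - 118\right) + x{\left(6 \left(-1\right) - 5 \right)}\right) 352 = \left(\left(-18 - 118\right) + \frac{5 \left(1 - 3 \left(6 \left(-1\right) - 5\right)\right)}{2 \left(6 \left(-1\right) - 5\right)}\right) 352 = \left(-136 + \frac{5 \left(1 - 3 \left(-6 - 5\right)\right)}{2 \left(-6 - 5\right)}\right) 352 = \left(-136 + \frac{5 \left(1 - -33\right)}{2 \left(-11\right)}\right) 352 = \left(-136 + \frac{5}{2} \left(- \frac{1}{11}\right) \left(1 + 33\right)\right) 352 = \left(-136 + \frac{5}{2} \left(- \frac{1}{11}\right) 34\right) 352 = \left(-136 - \frac{85}{11}\right) 352 = \left(- \frac{1581}{11}\right) 352 = -50592$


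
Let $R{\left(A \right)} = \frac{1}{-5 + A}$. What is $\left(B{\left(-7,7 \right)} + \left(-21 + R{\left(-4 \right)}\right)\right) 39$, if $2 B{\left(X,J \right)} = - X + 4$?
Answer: $- \frac{3653}{6} \approx -608.83$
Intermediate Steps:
$B{\left(X,J \right)} = 2 - \frac{X}{2}$ ($B{\left(X,J \right)} = \frac{- X + 4}{2} = \frac{4 - X}{2} = 2 - \frac{X}{2}$)
$\left(B{\left(-7,7 \right)} + \left(-21 + R{\left(-4 \right)}\right)\right) 39 = \left(\left(2 - - \frac{7}{2}\right) - \left(21 - \frac{1}{-5 - 4}\right)\right) 39 = \left(\left(2 + \frac{7}{2}\right) - \left(21 - \frac{1}{-9}\right)\right) 39 = \left(\frac{11}{2} - \frac{190}{9}\right) 39 = \left(- \frac{281}{18}\right) 39 = - \frac{3653}{6}$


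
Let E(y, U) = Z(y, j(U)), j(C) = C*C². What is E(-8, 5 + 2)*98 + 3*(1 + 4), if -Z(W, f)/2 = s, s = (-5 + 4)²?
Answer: -181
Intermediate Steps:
j(C) = C³
s = 1 (s = (-1)² = 1)
Z(W, f) = -2 (Z(W, f) = -2*1 = -2)
E(y, U) = -2
E(-8, 5 + 2)*98 + 3*(1 + 4) = -2*98 + 3*(1 + 4) = -196 + 3*5 = -196 + 15 = -181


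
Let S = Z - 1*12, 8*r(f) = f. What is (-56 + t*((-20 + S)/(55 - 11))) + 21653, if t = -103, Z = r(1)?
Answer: 7628409/352 ≈ 21672.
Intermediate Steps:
r(f) = f/8
Z = 1/8 (Z = (1/8)*1 = 1/8 ≈ 0.12500)
S = -95/8 (S = 1/8 - 1*12 = 1/8 - 12 = -95/8 ≈ -11.875)
(-56 + t*((-20 + S)/(55 - 11))) + 21653 = (-56 - 103*(-20 - 95/8)/(55 - 11)) + 21653 = (-56 - (-26265)/(8*44)) + 21653 = (-56 - 103*(-255/352)) + 21653 = (-56 + 26265/352) + 21653 = 6553/352 + 21653 = 7628409/352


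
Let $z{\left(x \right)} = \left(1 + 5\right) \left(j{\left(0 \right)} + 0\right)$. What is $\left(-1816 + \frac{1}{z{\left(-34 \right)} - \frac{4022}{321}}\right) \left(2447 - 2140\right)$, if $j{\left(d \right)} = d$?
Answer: $- \frac{2242411811}{4022} \approx -5.5754 \cdot 10^{5}$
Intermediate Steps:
$z{\left(x \right)} = 0$ ($z{\left(x \right)} = \left(1 + 5\right) \left(0 + 0\right) = 6 \cdot 0 = 0$)
$\left(-1816 + \frac{1}{z{\left(-34 \right)} - \frac{4022}{321}}\right) \left(2447 - 2140\right) = \left(-1816 + \frac{1}{0 - \frac{4022}{321}}\right) \left(2447 - 2140\right) = \left(-1816 + \frac{1}{0 - \frac{4022}{321}}\right) 307 = \left(-1816 + \frac{1}{- \frac{4022}{321}}\right) 307 = \left(-1816 - \frac{321}{4022}\right) 307 = \left(- \frac{7304273}{4022}\right) 307 = - \frac{2242411811}{4022}$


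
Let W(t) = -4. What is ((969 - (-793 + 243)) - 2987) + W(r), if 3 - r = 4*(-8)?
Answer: -1472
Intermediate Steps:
r = 35 (r = 3 - 4*(-8) = 3 - 1*(-32) = 3 + 32 = 35)
((969 - (-793 + 243)) - 2987) + W(r) = ((969 - (-793 + 243)) - 2987) - 4 = ((969 - 1*(-550)) - 2987) - 4 = ((969 + 550) - 2987) - 4 = (1519 - 2987) - 4 = -1468 - 4 = -1472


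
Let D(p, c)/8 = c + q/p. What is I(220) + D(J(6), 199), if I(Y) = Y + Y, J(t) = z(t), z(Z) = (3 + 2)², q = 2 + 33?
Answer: 10216/5 ≈ 2043.2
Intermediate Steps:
q = 35
z(Z) = 25 (z(Z) = 5² = 25)
J(t) = 25
I(Y) = 2*Y
D(p, c) = 8*c + 280/p (D(p, c) = 8*(c + 35/p) = 8*c + 280/p)
I(220) + D(J(6), 199) = 2*220 + (8*199 + 280/25) = 440 + (1592 + 280*(1/25)) = 440 + (1592 + 56/5) = 440 + 8016/5 = 10216/5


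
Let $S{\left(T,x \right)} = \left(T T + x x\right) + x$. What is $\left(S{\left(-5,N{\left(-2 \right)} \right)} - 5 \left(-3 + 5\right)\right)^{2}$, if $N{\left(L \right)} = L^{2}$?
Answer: $1225$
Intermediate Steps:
$S{\left(T,x \right)} = x + T^{2} + x^{2}$ ($S{\left(T,x \right)} = \left(T^{2} + x^{2}\right) + x = x + T^{2} + x^{2}$)
$\left(S{\left(-5,N{\left(-2 \right)} \right)} - 5 \left(-3 + 5\right)\right)^{2} = \left(\left(\left(-2\right)^{2} + \left(-5\right)^{2} + \left(\left(-2\right)^{2}\right)^{2}\right) - 5 \left(-3 + 5\right)\right)^{2} = \left(\left(4 + 25 + 4^{2}\right) - 10\right)^{2} = \left(\left(4 + 25 + 16\right) - 10\right)^{2} = \left(45 - 10\right)^{2} = 35^{2} = 1225$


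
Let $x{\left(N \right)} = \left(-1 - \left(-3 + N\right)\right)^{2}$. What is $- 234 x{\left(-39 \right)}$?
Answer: $-393354$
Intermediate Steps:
$x{\left(N \right)} = \left(2 - N\right)^{2}$
$- 234 x{\left(-39 \right)} = - 234 \left(-2 - 39\right)^{2} = - 234 \left(-41\right)^{2} = \left(-234\right) 1681 = -393354$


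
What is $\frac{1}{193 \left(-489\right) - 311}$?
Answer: $- \frac{1}{94688} \approx -1.0561 \cdot 10^{-5}$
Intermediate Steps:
$\frac{1}{193 \left(-489\right) - 311} = \frac{1}{-94377 - 311} = \frac{1}{-94688} = - \frac{1}{94688}$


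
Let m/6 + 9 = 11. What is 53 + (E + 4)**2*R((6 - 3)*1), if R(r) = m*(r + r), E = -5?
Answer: 125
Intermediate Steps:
m = 12 (m = -54 + 6*11 = -54 + 66 = 12)
R(r) = 24*r (R(r) = 12*(r + r) = 12*(2*r) = 24*r)
53 + (E + 4)**2*R((6 - 3)*1) = 53 + (-5 + 4)**2*(24*((6 - 3)*1)) = 53 + (-1)**2*(24*(3*1)) = 53 + 1*(24*3) = 53 + 1*72 = 53 + 72 = 125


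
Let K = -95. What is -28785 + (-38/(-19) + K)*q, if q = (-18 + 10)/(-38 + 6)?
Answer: -115233/4 ≈ -28808.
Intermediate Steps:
q = ¼ (q = -8/(-32) = -8*(-1/32) = ¼ ≈ 0.25000)
-28785 + (-38/(-19) + K)*q = -28785 + (-38/(-19) - 95)*(¼) = -28785 + (-38*(-1/19) - 95)*(¼) = -28785 + (2 - 95)*(¼) = -28785 - 93*¼ = -28785 - 93/4 = -115233/4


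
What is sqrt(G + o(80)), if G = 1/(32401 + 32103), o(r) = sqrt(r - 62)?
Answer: sqrt(16126 + 3120574512*sqrt(2))/32252 ≈ 2.0598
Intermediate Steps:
o(r) = sqrt(-62 + r)
G = 1/64504 ≈ 1.5503e-5
sqrt(G + o(80)) = sqrt(1/64504 + sqrt(-62 + 80)) = sqrt(1/64504 + sqrt(18)) = sqrt(1/64504 + 3*sqrt(2))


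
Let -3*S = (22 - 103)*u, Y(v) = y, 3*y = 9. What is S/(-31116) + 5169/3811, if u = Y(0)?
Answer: 53509971/39527692 ≈ 1.3537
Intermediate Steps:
y = 3 (y = (⅓)*9 = 3)
Y(v) = 3
u = 3
S = 81 (S = -(22 - 103)*3/3 = -(-27)*3 = -⅓*(-243) = 81)
S/(-31116) + 5169/3811 = 81/(-31116) + 5169/3811 = 81*(-1/31116) + 5169*(1/3811) = -27/10372 + 5169/3811 = 53509971/39527692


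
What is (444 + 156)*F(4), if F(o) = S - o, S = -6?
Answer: -6000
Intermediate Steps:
F(o) = -6 - o
(444 + 156)*F(4) = (444 + 156)*(-6 - 1*4) = 600*(-6 - 4) = 600*(-10) = -6000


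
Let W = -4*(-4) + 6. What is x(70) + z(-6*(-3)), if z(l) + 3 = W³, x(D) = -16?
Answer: 10629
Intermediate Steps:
W = 22 (W = 16 + 6 = 22)
z(l) = 10645 (z(l) = -3 + 22³ = -3 + 10648 = 10645)
x(70) + z(-6*(-3)) = -16 + 10645 = 10629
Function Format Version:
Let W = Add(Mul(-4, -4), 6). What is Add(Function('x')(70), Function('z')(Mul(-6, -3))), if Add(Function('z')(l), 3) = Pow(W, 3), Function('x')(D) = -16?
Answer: 10629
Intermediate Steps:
W = 22 (W = Add(16, 6) = 22)
Function('z')(l) = 10645 (Function('z')(l) = Add(-3, Pow(22, 3)) = Add(-3, 10648) = 10645)
Add(Function('x')(70), Function('z')(Mul(-6, -3))) = Add(-16, 10645) = 10629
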